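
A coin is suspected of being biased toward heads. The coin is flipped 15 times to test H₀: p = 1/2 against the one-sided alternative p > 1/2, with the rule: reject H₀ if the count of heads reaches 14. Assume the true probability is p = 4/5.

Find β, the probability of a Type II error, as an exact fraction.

A Type II error is failing to reject when Ha holds: with p = 4/5, β = P(X ≤ 13).
Adding the binomial probabilities P(X=0)+…+P(X=13) at p = 4/5 gives 25417304461/30517578125.

25417304461/30517578125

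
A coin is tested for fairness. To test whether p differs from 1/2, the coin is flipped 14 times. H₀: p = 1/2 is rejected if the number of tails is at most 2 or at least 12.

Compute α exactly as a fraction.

53/4096

α = P(S ≤ 2 or S ≥ 12 | p = 1/2), S ~ Binomial(14, 1/2).
The two tails are symmetric, so α = 2·(1 + 14 + 91)/2^14 = 212/16384 = 53/4096.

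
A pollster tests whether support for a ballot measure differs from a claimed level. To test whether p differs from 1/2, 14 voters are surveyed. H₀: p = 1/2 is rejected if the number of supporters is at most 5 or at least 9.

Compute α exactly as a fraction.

3473/8192

Under H₀, X ~ Binomial(14, 1/2); α is the probability of landing in either tail, P(X ≤ 5) + P(X ≥ 9).
Each tail has probability (1 + 14 + 91 + 364 + 1001 + 2002)/16384; doubling gives α = 6946/16384 = 3473/8192.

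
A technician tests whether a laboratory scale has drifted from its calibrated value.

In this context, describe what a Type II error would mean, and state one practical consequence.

With the conventional null hypothesis that the instrument is correctly calibrated:
A Type II error is failing to reject H₀ when H₀ is false.
Here that means leaving the instrument in service when actually the instrument has drifted out of calibration.

A Type II error would mean concluding that the instrument is correctly calibrated (or at least failing to establish that the instrument has drifted out of calibration) when in fact the instrument has drifted out of calibration. Consequence: an out-of-calibration instrument continues producing bad measurements.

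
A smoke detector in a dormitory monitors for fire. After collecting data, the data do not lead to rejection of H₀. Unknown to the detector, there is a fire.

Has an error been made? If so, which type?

Type II error

The conventional null hypothesis here is that there is no fire.
H₀ was not rejected, but H₀ is actually false.
Failing to reject a false null hypothesis is a Type II error (false negative).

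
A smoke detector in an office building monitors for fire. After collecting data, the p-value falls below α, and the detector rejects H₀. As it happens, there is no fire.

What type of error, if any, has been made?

The conventional null hypothesis here is that there is no fire.
H₀ was rejected, but H₀ is actually true.
Rejecting a true null hypothesis is a Type I error (false positive).

Type I error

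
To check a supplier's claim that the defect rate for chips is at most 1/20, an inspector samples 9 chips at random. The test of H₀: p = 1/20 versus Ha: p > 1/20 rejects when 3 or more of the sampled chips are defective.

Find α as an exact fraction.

The significance level is the probability, assuming p = 1/20, of seeing 3 or more defectives in 9 draws.
Via the complement, α = 1 − Σ_{j=0}^{2} C(9,j)(1/20)^j(19/20)^{9-j} = 535106531/64000000000.

535106531/64000000000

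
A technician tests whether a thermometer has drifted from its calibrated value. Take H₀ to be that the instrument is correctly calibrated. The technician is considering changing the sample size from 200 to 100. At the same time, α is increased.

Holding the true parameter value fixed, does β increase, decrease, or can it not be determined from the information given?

The first change alone would make β increase; the second alone would make β decrease. Which effect dominates depends on the magnitudes, which are not given.

Cannot be determined from the information given.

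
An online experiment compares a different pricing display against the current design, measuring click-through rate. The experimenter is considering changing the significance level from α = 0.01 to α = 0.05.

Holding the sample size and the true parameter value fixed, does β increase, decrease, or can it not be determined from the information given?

It decreases.

Relaxing α lowers the evidence threshold; under Ha, outcomes that previously fell short now trigger rejection.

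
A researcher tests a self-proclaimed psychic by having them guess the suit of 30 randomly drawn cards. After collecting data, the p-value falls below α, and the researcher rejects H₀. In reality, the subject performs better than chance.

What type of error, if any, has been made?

No error — this is a correct decision.

The conventional null hypothesis here is that the subject is guessing at random (p = 1/4).
The test rejected a false H₀ — the decision matches the true state.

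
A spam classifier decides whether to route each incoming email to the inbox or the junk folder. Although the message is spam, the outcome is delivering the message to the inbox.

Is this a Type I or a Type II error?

Type II error

The null hypothesis here is that the message is legitimate (not spam).
'Delivering the message to the inbox' corresponds to failing to reject H₀.
H₀ was not rejected but H₀ is false — a Type II error (false negative).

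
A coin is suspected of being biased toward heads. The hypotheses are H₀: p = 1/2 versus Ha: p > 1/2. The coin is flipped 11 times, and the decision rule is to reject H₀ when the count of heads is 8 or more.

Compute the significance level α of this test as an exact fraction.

Under H₀, Y ~ Binomial(11, 1/2), and α = P(Y ≥ 8).
That's C(11,8) + C(11,9) + C(11,10) + C(11,11) over 2^11, i.e. (165 + 55 + 11 + 1)/2048 = 232/2048 = 29/256.

29/256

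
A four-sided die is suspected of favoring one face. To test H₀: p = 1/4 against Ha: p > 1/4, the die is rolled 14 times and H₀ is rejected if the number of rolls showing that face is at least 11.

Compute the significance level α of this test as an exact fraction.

5345/134217728

α = P(reject H₀ | H₀ true) = P(Y ≥ 11 | p = 1/4), with Y ~ Binomial(14, 1/4).
P(Y ≥ 11) = Σ_{j=11}^{14} C(14,j)·(1/4)^j·(3/4)^{14-j} = 5345/134217728.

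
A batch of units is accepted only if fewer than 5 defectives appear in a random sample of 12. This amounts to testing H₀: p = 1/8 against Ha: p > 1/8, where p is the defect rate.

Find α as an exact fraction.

α = P(reject H₀ | H₀ true) = P(K ≥ 5 | p = 1/8), K ~ Binomial(12, 1/8).
Via the complement, α = 1 − Σ_{j=0}^{4} C(12,j)(1/8)^j(7/8)^{12-j} = 387766075/34359738368.

387766075/34359738368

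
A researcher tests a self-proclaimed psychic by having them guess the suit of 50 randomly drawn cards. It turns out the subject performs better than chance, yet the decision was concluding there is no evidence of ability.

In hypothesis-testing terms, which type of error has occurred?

Type II error

The null hypothesis here is that the subject is guessing at random (p = 1/4).
'Concluding there is no evidence of ability' corresponds to failing to reject H₀.
H₀ was not rejected but H₀ is false — a Type II error (false negative).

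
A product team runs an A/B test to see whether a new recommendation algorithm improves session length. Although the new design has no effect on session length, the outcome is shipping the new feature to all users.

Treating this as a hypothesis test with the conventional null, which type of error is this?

Type I error

The null hypothesis here is that the new design has no effect on session length.
'Shipping the new feature to all users' corresponds to rejecting H₀.
H₀ was rejected but H₀ is true — a Type I error (false positive).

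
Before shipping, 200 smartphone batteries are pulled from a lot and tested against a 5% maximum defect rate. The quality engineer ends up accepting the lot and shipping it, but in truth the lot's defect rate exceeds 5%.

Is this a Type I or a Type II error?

The null hypothesis here is that the lot's defect rate is 5% (within specification).
'Accepting the lot and shipping it' corresponds to failing to reject H₀.
H₀ was not rejected but H₀ is false — a Type II error (false negative).

Type II error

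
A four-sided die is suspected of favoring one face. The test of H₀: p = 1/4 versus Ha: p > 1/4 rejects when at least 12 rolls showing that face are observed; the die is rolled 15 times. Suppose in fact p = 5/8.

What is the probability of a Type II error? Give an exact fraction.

Under the alternative p = 5/8, X ~ Binomial(15, 5/8); β is the probability the test does not reject, P(X < 12).
Adding the binomial probabilities P(X=0)+…+P(X=11) at p = 5/8 gives 7681591069083/8796093022208.

7681591069083/8796093022208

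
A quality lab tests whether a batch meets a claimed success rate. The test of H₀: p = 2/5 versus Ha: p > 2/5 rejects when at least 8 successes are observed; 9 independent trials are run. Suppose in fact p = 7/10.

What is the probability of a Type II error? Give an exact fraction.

401998383/500000000

Under the alternative p = 7/10, Y ~ Binomial(9, 7/10); β is the probability the test does not reject, P(Y < 8).
Adding the binomial probabilities P(Y=0)+…+P(Y=7) at p = 7/10 gives 401998383/500000000.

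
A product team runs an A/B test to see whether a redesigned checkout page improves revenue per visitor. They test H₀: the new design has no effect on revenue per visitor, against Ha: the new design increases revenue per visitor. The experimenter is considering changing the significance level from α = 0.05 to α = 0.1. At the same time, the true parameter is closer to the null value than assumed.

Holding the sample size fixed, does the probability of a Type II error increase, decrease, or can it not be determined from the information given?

Cannot be determined from the information given.

The first change alone would make β decrease; the second alone would make β increase. Which effect dominates depends on the magnitudes, which are not given.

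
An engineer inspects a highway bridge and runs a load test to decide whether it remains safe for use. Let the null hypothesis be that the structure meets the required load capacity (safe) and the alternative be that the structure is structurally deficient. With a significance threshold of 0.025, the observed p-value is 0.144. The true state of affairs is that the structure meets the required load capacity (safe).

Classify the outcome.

Neither — the decision is correct.

Since p = 0.144 ≥ α = 0.025, H₀ is not rejected.
H₀ is true (actually the structure meets the required load capacity (safe)).
The decision matches the true state — no error.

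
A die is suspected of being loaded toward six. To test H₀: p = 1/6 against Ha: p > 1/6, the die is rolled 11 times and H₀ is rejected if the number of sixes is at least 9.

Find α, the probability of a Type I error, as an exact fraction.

53/13436928

The Type I error probability is α = P(X ≥ 9) computed under H₀, where X ~ Binomial(11, 1/6).
P(X ≥ 9) = Σ_{j=9}^{11} C(11,j)·(1/6)^j·(5/6)^{11-j} = 53/13436928.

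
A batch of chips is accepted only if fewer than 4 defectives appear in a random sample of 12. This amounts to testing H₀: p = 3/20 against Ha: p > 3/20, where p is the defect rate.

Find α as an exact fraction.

75535426487313/819200000000000

Under H₀, Y ~ Binomial(12, 3/20); the Type I error rate is P(Y ≥ 4).
Via the complement, α = 1 − Σ_{j=0}^{3} C(12,j)(3/20)^j(17/20)^{12-j} = 75535426487313/819200000000000.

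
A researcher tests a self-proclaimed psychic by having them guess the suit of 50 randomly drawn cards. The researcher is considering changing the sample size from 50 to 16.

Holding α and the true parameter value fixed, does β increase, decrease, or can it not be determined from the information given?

A smaller sample increases the standard error, so the sampling distributions under H₀ and Ha overlap more.

It increases.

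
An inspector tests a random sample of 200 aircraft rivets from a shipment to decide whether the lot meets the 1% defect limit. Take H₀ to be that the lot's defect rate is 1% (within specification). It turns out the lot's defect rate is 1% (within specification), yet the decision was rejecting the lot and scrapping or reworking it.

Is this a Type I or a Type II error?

'Rejecting the lot and scrapping or reworking it' corresponds to rejecting H₀.
H₀ was rejected but H₀ is true — a Type I error (false positive).

Type I error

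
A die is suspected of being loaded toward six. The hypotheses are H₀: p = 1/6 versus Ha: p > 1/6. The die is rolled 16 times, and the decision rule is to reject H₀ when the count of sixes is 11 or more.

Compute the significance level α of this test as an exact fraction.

Under H₀, K ~ Binomial(16, 1/6), and α = P(K ≥ 11).
Summing C(16,j)(1/6)^j(5/6)^{16−j} for j = 11,…,16 gives 4953527/940369969152.

4953527/940369969152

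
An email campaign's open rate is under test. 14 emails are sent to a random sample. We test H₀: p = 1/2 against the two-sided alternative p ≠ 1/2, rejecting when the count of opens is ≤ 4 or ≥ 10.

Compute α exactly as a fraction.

α = P(K ≤ 4 or K ≥ 10 | p = 1/2), K ~ Binomial(14, 1/2).
Each tail has probability (1 + 14 + 91 + 364 + 1001)/16384; doubling gives α = 2942/16384 = 1471/8192.

1471/8192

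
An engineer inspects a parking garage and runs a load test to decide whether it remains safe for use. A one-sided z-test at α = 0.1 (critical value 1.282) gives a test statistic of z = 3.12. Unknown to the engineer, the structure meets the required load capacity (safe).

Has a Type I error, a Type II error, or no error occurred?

The conventional null hypothesis is that the structure meets the required load capacity (safe).
Since z = 3.12 > z* = 1.282, H₀ is rejected.
H₀ is true (actually the structure meets the required load capacity (safe)).
Rejecting a true H₀ is a Type I error.

Type I error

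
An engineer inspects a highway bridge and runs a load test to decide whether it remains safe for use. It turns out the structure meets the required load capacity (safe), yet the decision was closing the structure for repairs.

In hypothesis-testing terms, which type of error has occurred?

Type I error

The null hypothesis here is that the structure meets the required load capacity (safe).
'Closing the structure for repairs' corresponds to rejecting H₀.
H₀ was rejected but H₀ is true — a Type I error (false positive).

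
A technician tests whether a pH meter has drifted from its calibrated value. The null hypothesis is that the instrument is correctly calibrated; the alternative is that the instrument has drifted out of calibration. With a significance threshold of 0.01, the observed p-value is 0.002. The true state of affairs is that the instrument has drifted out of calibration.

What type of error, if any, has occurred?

Since p = 0.002 < α = 0.01, H₀ is rejected.
H₀ is false (actually the instrument has drifted out of calibration).
The decision matches the true state — no error.

No error (correct decision).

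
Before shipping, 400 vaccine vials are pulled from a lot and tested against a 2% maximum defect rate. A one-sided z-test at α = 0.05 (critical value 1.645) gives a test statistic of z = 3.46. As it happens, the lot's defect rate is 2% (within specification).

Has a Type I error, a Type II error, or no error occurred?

The conventional null hypothesis is that the lot's defect rate is 2% (within specification).
Since z = 3.46 > z* = 1.645, H₀ is rejected.
H₀ is true (actually the lot's defect rate is 2% (within specification)).
Rejecting a true H₀ is a Type I error.

Type I error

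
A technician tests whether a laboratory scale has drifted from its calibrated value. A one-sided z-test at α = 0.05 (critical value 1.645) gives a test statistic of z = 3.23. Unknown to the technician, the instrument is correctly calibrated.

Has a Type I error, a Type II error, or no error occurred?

The conventional null hypothesis is that the instrument is correctly calibrated.
Since z = 3.23 > z* = 1.645, H₀ is rejected.
H₀ is true (actually the instrument is correctly calibrated).
Rejecting a true H₀ is a Type I error.

Type I error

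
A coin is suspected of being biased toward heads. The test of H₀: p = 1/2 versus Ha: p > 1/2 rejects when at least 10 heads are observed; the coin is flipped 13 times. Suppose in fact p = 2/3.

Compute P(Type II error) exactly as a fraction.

Under the alternative p = 2/3, S ~ Binomial(13, 2/3); β is the probability the test does not reject, P(S < 10).
Summing C(13,j)·(2/3)^j·(1/3)^{13-j} for j = 0..9 gives 1080275/1594323.

1080275/1594323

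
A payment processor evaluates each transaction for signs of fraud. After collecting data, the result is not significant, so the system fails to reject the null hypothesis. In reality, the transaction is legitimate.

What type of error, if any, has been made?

No error (correct decision).

The conventional null hypothesis here is that the transaction is legitimate.
The test retained a true H₀ — the decision matches the true state.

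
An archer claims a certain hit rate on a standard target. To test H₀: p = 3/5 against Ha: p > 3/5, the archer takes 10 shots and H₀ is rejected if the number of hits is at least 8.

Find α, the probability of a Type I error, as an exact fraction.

1633689/9765625

α = P(reject H₀ | H₀ true) = P(X ≥ 8 | p = 3/5), with X ~ Binomial(10, 3/5).
P(X ≥ 8) = Σ_{j=8}^{10} C(10,j)·(3/5)^j·(2/5)^{10-j} = 1633689/9765625.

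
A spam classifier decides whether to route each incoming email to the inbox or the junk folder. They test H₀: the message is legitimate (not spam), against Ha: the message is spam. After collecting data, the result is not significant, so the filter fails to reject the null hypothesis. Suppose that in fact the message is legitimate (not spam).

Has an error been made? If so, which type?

The test retained a true H₀ — the decision matches the true state.

No error — this is a correct decision.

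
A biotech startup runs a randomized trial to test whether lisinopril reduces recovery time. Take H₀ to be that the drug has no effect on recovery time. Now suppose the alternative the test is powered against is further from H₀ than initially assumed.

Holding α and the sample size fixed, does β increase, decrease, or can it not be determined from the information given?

It decreases.

The further the true parameter sits from the null value, the more of the Ha sampling distribution falls in the rejection region.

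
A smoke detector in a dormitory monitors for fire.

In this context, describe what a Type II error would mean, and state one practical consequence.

With the conventional null hypothesis that there is no fire:
A Type II error is failing to reject H₀ when H₀ is false.
Here that means remaining silent when actually there is a fire.

A Type II error would mean concluding that there is no fire (or at least failing to establish that there is a fire) when in fact there is a fire. Consequence: a real fire goes undetected.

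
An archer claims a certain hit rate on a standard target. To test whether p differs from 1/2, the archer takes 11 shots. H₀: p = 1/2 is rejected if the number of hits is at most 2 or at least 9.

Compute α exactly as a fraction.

The significance level is the null-hypothesis probability of the rejection region {≤2} ∪ {≥9}.
By symmetry, α = 2·P(Y ≤ 2) = 2·(1 + 11 + 55)/2048 = 134/2048 = 67/1024.

67/1024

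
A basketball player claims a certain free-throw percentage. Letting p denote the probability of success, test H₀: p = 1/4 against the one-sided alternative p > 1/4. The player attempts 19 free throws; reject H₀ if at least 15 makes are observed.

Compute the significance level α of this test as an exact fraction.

85429/68719476736

α = P(reject H₀ | H₀ true) = P(S ≥ 15 | p = 1/4), with S ~ Binomial(19, 1/4).
Adding the binomial terms for j = 15 through 19 with p = 1/4 yields 85429/68719476736.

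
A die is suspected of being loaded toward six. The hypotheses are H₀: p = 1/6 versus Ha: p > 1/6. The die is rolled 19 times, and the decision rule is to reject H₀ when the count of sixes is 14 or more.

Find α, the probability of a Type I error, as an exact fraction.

1620229/25389989167104

α = P(reject H₀ | H₀ true) = P(X ≥ 14 | p = 1/6), with X ~ Binomial(19, 1/6).
Adding the binomial terms for j = 14 through 19 with p = 1/6 yields 1620229/25389989167104.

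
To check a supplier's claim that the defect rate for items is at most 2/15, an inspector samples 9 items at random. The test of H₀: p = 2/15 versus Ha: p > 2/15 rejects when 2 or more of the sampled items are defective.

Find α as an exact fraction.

Under H₀, X ~ Binomial(9, 2/15); the Type I error rate is P(X ≥ 2).
Via the complement, α = 1 − Σ_{j=0}^{1} C(9,j)(2/15)^j(13/15)^{9-j} = 13155707024/38443359375.

13155707024/38443359375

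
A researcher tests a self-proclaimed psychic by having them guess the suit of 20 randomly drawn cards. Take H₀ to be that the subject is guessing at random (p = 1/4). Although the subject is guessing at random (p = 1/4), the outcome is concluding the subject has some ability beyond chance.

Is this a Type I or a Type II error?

'Concluding the subject has some ability beyond chance' corresponds to rejecting H₀.
H₀ was rejected but H₀ is true — a Type I error (false positive).

Type I error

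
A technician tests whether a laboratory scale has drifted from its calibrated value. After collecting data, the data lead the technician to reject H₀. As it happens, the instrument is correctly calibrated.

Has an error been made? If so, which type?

Type I error

The conventional null hypothesis here is that the instrument is correctly calibrated.
H₀ was rejected, but H₀ is actually true.
Rejecting a true null hypothesis is a Type I error (false positive).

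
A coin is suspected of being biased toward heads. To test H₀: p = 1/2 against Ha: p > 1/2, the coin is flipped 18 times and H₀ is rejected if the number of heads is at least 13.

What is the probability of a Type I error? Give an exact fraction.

The Type I error probability is α = P(Y ≥ 13) computed under H₀, where Y ~ Binomial(18, 1/2).
P(Y ≥ 13) = [C(18,13) + C(18,14) + C(18,15) + C(18,16) + C(18,17) + C(18,18)] / 2^18 = (8568 + 3060 + 816 + 153 + 18 + 1) / 262144 = 12616/262144 = 1577/32768.

1577/32768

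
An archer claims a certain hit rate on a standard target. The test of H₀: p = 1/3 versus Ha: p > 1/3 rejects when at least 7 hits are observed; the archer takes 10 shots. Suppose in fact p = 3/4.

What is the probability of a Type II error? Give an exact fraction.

58753/262144

Under the alternative p = 3/4, X ~ Binomial(10, 3/4); β is the probability the test does not reject, P(X < 7).
Summing C(10,j)·(3/4)^j·(1/4)^{10-j} for j = 0..6 gives 58753/262144.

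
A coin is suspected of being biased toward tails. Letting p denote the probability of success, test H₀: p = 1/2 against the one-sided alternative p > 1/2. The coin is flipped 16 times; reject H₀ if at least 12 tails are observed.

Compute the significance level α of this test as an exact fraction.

α = P(reject H₀ | H₀ true) = P(X ≥ 12 | p = 1/2), with X ~ Binomial(16, 1/2).
P(X ≥ 12) = [C(16,12) + C(16,13) + C(16,14) + C(16,15) + C(16,16)] / 2^16 = (1820 + 560 + 120 + 16 + 1) / 65536 = 2517/65536.

2517/65536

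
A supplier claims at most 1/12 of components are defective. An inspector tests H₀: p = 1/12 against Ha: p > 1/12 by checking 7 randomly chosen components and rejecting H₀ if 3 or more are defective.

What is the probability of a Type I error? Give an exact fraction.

α = P(reject H₀ | H₀ true) = P(Y ≥ 3 | p = 1/12), Y ~ Binomial(7, 1/12).
Computing the lower-tail complement: 1 − 11756723/11943936 = 187213/11943936.

187213/11943936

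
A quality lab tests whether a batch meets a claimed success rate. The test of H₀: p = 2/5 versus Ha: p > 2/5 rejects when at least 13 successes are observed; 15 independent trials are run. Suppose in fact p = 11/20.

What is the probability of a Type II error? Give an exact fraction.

A Type II error is failing to reject when Ha holds: with p = 11/20, β = P(S ≤ 12).
Summing C(15,j)·(11/20)^j·(9/20)^{15-j} for j = 0..12 gives 32418940857512713659/32768000000000000000.

32418940857512713659/32768000000000000000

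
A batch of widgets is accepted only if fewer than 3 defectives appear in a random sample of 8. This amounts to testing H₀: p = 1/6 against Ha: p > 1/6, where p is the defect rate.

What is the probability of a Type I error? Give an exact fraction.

The significance level is the probability, assuming p = 1/6, of seeing 3 or more defectives in 8 draws.
α = 1 − P(X ≤ 2) = 1 − 484375/559872 = 75497/559872.

75497/559872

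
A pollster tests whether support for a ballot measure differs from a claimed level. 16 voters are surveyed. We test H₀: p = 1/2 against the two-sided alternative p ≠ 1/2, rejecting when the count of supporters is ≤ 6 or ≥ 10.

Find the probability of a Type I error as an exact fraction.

Under H₀, K ~ Binomial(16, 1/2); α is the probability of landing in either tail, P(K ≤ 6) + P(K ≥ 10).
The two tails are symmetric, so α = 2·(1 + 16 + 120 + 560 + 1820 + 4368 + 8008)/2^16 = 29786/65536 = 14893/32768.

14893/32768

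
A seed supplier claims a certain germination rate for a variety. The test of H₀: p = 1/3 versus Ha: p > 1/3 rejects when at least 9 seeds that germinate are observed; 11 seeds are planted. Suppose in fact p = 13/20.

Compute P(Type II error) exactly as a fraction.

32762721984671/40960000000000

A Type II error is failing to reject when Ha holds: with p = 13/20, β = P(K ≤ 8).
Equivalently, β = 1 − P(K ≥ 9) = 32762721984671/40960000000000.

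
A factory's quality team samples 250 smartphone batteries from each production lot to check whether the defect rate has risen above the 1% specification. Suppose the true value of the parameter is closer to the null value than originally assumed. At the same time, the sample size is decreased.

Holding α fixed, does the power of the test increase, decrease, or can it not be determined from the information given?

It decreases.

A smaller true effect puts the Ha sampling distribution closer to H₀, so more of it falls in the non-rejection region. A smaller sample increases the standard error, so the sampling distributions under H₀ and Ha overlap more. Both changes push β in the same direction.
Since power = 1 − β and β increases, power decreases.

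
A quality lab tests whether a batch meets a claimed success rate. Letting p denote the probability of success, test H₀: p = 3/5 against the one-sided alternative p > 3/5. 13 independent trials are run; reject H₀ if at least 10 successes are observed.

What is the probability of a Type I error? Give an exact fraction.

The Type I error probability is α = P(K ≥ 10) computed under H₀, where K ~ Binomial(13, 3/5).
Summing C(13,j)(3/5)^j(2/5)^{13−j} for j = 10,…,13 gives 41157153/244140625.

41157153/244140625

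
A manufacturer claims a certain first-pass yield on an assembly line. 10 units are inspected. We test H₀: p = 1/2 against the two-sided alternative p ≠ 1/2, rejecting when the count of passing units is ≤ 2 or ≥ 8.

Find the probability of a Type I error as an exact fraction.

α = P(K ≤ 2 or K ≥ 8 | p = 1/2), K ~ Binomial(10, 1/2).
By symmetry, α = 2·P(K ≤ 2) = 2·(1 + 10 + 45)/1024 = 112/1024 = 7/64.

7/64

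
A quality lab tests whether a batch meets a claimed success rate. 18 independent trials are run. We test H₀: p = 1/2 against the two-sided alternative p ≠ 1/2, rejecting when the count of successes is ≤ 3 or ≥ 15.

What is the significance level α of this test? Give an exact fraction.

247/32768

Under H₀, X ~ Binomial(18, 1/2); α is the probability of landing in either tail, P(X ≤ 3) + P(X ≥ 15).
Each tail has probability (1 + 18 + 153 + 816)/262144; doubling gives α = 1976/262144 = 247/32768.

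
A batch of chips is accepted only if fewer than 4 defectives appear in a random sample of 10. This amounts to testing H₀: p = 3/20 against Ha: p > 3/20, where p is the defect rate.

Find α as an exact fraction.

127922685129/2560000000000

Under H₀, S ~ Binomial(10, 3/20); the Type I error rate is P(S ≥ 4).
Via the complement, α = 1 − Σ_{j=0}^{3} C(10,j)(3/20)^j(17/20)^{10-j} = 127922685129/2560000000000.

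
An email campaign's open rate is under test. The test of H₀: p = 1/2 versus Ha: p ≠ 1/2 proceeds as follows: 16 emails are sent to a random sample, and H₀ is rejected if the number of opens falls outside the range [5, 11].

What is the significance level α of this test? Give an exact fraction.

α = P(K ≤ 4 or K ≥ 12 | p = 1/2), K ~ Binomial(16, 1/2).
By symmetry, α = 2·P(K ≤ 4) = 2·(1 + 16 + 120 + 560 + 1820)/65536 = 5034/65536 = 2517/32768.

2517/32768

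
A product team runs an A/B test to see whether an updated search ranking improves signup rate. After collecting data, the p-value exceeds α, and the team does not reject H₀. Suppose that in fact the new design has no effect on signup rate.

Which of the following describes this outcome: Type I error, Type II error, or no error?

Neither — the decision is correct.

The conventional null hypothesis here is that the new design has no effect on signup rate.
The test retained a true H₀ — the decision matches the true state.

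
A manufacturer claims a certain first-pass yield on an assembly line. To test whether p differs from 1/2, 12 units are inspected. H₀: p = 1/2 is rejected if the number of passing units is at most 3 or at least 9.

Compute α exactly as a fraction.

Under H₀, K ~ Binomial(12, 1/2); α is the probability of landing in either tail, P(K ≤ 3) + P(K ≥ 9).
By symmetry, α = 2·P(K ≤ 3) = 2·(1 + 12 + 66 + 220)/4096 = 598/4096 = 299/2048.

299/2048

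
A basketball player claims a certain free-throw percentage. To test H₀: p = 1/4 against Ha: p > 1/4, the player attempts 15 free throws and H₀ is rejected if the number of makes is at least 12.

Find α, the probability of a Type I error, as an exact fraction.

The Type I error probability is α = P(S ≥ 12) computed under H₀, where S ~ Binomial(15, 1/4).
Summing C(15,j)(1/4)^j(3/4)^{15−j} for j = 12,…,15 gives 3319/268435456.

3319/268435456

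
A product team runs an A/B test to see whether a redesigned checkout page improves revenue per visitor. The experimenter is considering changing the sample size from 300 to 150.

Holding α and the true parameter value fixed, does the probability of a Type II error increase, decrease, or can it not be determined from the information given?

It increases.

A smaller sample increases the standard error, so the sampling distributions under H₀ and Ha overlap more.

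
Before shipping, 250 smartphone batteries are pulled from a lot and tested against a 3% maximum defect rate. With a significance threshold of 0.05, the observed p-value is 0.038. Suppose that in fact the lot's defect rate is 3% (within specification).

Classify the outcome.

Type I error

The conventional null hypothesis is that the lot's defect rate is 3% (within specification).
Since p = 0.038 < α = 0.05, H₀ is rejected.
H₀ is true (actually the lot's defect rate is 3% (within specification)).
Rejecting a true H₀ is a Type I error.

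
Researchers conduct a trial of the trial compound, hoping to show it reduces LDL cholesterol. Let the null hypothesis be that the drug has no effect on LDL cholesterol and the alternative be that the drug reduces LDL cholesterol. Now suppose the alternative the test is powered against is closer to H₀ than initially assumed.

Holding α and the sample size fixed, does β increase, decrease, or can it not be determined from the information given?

It increases.

A smaller true effect puts the Ha sampling distribution closer to H₀, so more of it falls in the non-rejection region.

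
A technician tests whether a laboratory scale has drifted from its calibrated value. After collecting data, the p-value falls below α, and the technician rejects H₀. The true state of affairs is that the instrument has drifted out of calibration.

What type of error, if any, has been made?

No error — this is a correct decision.

The conventional null hypothesis here is that the instrument is correctly calibrated.
The test rejected a false H₀ — the decision matches the true state.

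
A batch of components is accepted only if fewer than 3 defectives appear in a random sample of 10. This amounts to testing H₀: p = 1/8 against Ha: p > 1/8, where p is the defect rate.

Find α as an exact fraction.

α = P(reject H₀ | H₀ true) = P(K ≥ 3 | p = 1/8), K ~ Binomial(10, 1/8).
Via the complement, α = 1 − Σ_{j=0}^{2} C(10,j)(1/8)^j(7/8)^{10-j} = 32078615/268435456.

32078615/268435456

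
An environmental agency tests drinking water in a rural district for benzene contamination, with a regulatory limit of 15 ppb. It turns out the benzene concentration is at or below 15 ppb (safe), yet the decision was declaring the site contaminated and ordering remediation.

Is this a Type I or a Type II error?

Type I error

The null hypothesis here is that the benzene concentration is at or below 15 ppb (safe).
'Declaring the site contaminated and ordering remediation' corresponds to rejecting H₀.
H₀ was rejected but H₀ is true — a Type I error (false positive).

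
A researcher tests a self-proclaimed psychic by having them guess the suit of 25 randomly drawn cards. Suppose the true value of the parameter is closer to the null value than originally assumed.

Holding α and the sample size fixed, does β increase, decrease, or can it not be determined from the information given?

When the true parameter is near the null value, the test has a harder time distinguishing Ha from H₀.

It increases.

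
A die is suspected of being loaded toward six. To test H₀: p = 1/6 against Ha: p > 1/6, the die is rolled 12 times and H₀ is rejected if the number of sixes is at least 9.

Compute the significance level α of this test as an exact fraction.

α = P(reject H₀ | H₀ true) = P(K ≥ 9 | p = 1/6), with K ~ Binomial(12, 1/6).
Summing C(12,j)(1/6)^j(5/6)^{12−j} for j = 9,…,12 gives 9737/725594112.

9737/725594112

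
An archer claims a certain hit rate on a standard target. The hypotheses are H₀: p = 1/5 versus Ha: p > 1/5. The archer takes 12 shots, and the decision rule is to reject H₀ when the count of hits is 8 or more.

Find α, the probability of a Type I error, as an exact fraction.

α = P(reject H₀ | H₀ true) = P(K ≥ 8 | p = 1/5), with K ~ Binomial(12, 1/5).
P(K ≥ 8) = Σ_{j=8}^{12} C(12,j)·(1/5)^j·(4/5)^{12-j} = 28381/48828125.

28381/48828125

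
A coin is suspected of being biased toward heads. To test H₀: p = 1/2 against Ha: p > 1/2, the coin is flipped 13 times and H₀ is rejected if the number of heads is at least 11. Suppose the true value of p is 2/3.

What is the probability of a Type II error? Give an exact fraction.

50857/59049

A Type II error is failing to reject when Ha holds: with p = 2/3, β = P(Y ≤ 10).
Summing C(13,j)·(2/3)^j·(1/3)^{13-j} for j = 0..10 gives 50857/59049.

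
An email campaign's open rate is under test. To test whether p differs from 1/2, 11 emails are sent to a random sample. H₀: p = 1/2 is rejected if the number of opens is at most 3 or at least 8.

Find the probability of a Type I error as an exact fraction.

α = P(K ≤ 3 or K ≥ 8 | p = 1/2), K ~ Binomial(11, 1/2).
Each tail has probability (1 + 11 + 55 + 165)/2048; doubling gives α = 464/2048 = 29/128.

29/128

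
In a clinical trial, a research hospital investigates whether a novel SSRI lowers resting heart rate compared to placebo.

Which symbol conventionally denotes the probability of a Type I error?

P(Type I error) = P(reject H₀ | H₀ true) = α, the significance level.

α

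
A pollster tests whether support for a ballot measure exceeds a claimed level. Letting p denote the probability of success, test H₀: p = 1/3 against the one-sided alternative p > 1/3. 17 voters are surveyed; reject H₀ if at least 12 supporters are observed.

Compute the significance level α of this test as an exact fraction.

80705/43046721

α = P(reject H₀ | H₀ true) = P(K ≥ 12 | p = 1/3), with K ~ Binomial(17, 1/3).
Summing C(17,j)(1/3)^j(2/3)^{17−j} for j = 12,…,17 gives 80705/43046721.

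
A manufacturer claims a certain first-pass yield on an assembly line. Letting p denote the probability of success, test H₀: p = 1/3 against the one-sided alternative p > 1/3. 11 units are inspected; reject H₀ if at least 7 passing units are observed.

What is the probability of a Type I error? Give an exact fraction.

Under H₀, Y ~ Binomial(11, 1/3), and α = P(Y ≥ 7).
Summing C(11,j)(1/3)^j(2/3)^{11−j} for j = 7,…,11 gives 2281/59049.

2281/59049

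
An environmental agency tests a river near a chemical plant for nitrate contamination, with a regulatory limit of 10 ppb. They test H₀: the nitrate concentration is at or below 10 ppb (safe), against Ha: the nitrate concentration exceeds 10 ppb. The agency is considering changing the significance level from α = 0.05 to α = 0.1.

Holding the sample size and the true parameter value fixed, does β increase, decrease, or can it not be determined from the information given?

With a larger α the critical value moves toward the center, so more of the Ha sampling distribution lies in the rejection region.

It decreases.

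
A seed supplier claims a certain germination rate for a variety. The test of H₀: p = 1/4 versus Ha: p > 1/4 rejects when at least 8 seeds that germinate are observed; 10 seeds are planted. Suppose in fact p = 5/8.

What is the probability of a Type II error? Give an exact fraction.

211794831/268435456

Under the alternative p = 5/8, K ~ Binomial(10, 5/8); β is the probability the test does not reject, P(K < 8).
Adding the binomial probabilities P(K=0)+…+P(K=7) at p = 5/8 gives 211794831/268435456.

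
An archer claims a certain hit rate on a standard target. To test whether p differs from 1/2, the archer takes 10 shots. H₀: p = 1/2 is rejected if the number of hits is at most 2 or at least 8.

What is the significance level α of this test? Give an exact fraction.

The significance level is the null-hypothesis probability of the rejection region {≤2} ∪ {≥8}.
The two tails are symmetric, so α = 2·(1 + 10 + 45)/2^10 = 112/1024 = 7/64.

7/64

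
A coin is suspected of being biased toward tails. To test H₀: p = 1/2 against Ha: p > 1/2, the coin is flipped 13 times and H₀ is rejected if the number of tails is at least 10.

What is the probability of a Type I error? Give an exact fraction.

189/4096

The Type I error probability is α = P(S ≥ 10) computed under H₀, where S ~ Binomial(13, 1/2).
Summing the upper tail: (286 + 78 + 13 + 1) / 2^13 = 378/8192 = 189/4096.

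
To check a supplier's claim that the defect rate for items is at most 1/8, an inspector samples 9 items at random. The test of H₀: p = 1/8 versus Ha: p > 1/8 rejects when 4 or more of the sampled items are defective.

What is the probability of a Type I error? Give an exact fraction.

76589/4194304

α = P(reject H₀ | H₀ true) = P(S ≥ 4 | p = 1/8), S ~ Binomial(9, 1/8).
α = 1 − P(S ≤ 3) = 1 − 4117715/4194304 = 76589/4194304.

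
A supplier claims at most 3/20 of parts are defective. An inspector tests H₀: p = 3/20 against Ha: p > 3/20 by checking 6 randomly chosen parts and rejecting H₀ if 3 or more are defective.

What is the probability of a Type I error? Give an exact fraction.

302967/6400000

Under H₀, X ~ Binomial(6, 3/20); the Type I error rate is P(X ≥ 3).
Via the complement, α = 1 − Σ_{j=0}^{2} C(6,j)(3/20)^j(17/20)^{6-j} = 302967/6400000.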